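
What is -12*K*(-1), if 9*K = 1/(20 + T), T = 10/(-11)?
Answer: 22/315 ≈ 0.069841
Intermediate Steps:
T = -10/11 (T = 10*(-1/11) = -10/11 ≈ -0.90909)
K = 11/1890 (K = 1/(9*(20 - 10/11)) = 1/(9*(210/11)) = (⅑)*(11/210) = 11/1890 ≈ 0.0058201)
-12*K*(-1) = -12*11/1890*(-1) = -22/315*(-1) = 22/315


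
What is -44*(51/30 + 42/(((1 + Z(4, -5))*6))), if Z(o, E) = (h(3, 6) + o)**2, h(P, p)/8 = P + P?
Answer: -202642/2705 ≈ -74.914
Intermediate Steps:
h(P, p) = 16*P (h(P, p) = 8*(P + P) = 8*(2*P) = 16*P)
Z(o, E) = (48 + o)**2 (Z(o, E) = (16*3 + o)**2 = (48 + o)**2)
-44*(51/30 + 42/(((1 + Z(4, -5))*6))) = -44*(51/30 + 42/(((1 + (48 + 4)**2)*6))) = -44*(51*(1/30) + 42/(((1 + 52**2)*6))) = -44*(17/10 + 42/(((1 + 2704)*6))) = -44*(17/10 + 42/((2705*6))) = -44*(17/10 + 42/16230) = -44*(17/10 + 42*(1/16230)) = -44*(17/10 + 7/2705) = -44*9211/5410 = -202642/2705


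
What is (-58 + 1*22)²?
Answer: 1296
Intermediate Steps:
(-58 + 1*22)² = (-58 + 22)² = (-36)² = 1296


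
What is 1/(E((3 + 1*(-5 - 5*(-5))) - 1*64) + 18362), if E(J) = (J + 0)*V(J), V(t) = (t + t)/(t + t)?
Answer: 1/18321 ≈ 5.4582e-5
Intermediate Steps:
V(t) = 1 (V(t) = (2*t)/((2*t)) = (2*t)*(1/(2*t)) = 1)
E(J) = J (E(J) = (J + 0)*1 = J*1 = J)
1/(E((3 + 1*(-5 - 5*(-5))) - 1*64) + 18362) = 1/(((3 + 1*(-5 - 5*(-5))) - 1*64) + 18362) = 1/(((3 + 1*(-5 + 25)) - 64) + 18362) = 1/(((3 + 1*20) - 64) + 18362) = 1/(((3 + 20) - 64) + 18362) = 1/((23 - 64) + 18362) = 1/(-41 + 18362) = 1/18321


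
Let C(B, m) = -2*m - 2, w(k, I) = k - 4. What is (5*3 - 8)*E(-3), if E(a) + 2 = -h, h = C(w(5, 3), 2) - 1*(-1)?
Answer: 21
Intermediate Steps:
w(k, I) = -4 + k
C(B, m) = -2 - 2*m
h = -5 (h = (-2 - 2*2) - 1*(-1) = (-2 - 4) + 1 = -6 + 1 = -5)
E(a) = 3 (E(a) = -2 - 1*(-5) = -2 + 5 = 3)
(5*3 - 8)*E(-3) = (5*3 - 8)*3 = (15 - 8)*3 = 7*3 = 21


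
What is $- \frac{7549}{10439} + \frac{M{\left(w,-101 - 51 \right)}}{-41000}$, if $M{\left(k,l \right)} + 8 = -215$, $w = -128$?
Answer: $- \frac{307181103}{427999000} \approx -0.71771$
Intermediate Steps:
$M{\left(k,l \right)} = -223$ ($M{\left(k,l \right)} = -8 - 215 = -223$)
$- \frac{7549}{10439} + \frac{M{\left(w,-101 - 51 \right)}}{-41000} = - \frac{7549}{10439} - \frac{223}{-41000} = \left(-7549\right) \frac{1}{10439} - - \frac{223}{41000} = - \frac{7549}{10439} + \frac{223}{41000} = - \frac{307181103}{427999000}$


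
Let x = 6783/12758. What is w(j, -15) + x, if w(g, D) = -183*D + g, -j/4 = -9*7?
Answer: 38242509/12758 ≈ 2997.5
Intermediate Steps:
x = 6783/12758 (x = 6783*(1/12758) = 6783/12758 ≈ 0.53167)
j = 252 (j = -(-36)*7 = -4*(-63) = 252)
w(g, D) = g - 183*D
w(j, -15) + x = (252 - 183*(-15)) + 6783/12758 = (252 + 2745) + 6783/12758 = 2997 + 6783/12758 = 38242509/12758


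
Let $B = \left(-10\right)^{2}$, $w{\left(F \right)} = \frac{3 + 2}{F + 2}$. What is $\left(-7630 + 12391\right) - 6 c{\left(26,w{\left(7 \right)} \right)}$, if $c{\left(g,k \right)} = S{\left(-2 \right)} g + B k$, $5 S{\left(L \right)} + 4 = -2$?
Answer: $\frac{69223}{15} \approx 4614.9$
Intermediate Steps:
$S{\left(L \right)} = - \frac{6}{5}$ ($S{\left(L \right)} = - \frac{4}{5} + \frac{1}{5} \left(-2\right) = - \frac{4}{5} - \frac{2}{5} = - \frac{6}{5}$)
$w{\left(F \right)} = \frac{5}{2 + F}$
$B = 100$
$c{\left(g,k \right)} = 100 k - \frac{6 g}{5}$ ($c{\left(g,k \right)} = - \frac{6 g}{5} + 100 k = 100 k - \frac{6 g}{5}$)
$\left(-7630 + 12391\right) - 6 c{\left(26,w{\left(7 \right)} \right)} = \left(-7630 + 12391\right) - 6 \left(100 \frac{5}{2 + 7} - \frac{156}{5}\right) = 4761 - 6 \left(100 \cdot \frac{5}{9} - \frac{156}{5}\right) = 4761 - 6 \left(\frac{500}{9} - \frac{156}{5}\right) = 4761 - 6 \cdot \frac{1096}{45} = 4761 - \frac{2192}{15} = \frac{69223}{15}$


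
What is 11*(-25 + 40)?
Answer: 165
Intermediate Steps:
11*(-25 + 40) = 11*15 = 165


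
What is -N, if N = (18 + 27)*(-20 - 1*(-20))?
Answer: 0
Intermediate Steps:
N = 0 (N = 45*(-20 + 20) = 45*0 = 0)
-N = -1*0 = 0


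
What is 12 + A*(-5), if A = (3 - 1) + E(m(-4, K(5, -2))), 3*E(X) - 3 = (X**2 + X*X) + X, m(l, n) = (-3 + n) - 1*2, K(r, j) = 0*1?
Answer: -78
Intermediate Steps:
K(r, j) = 0
m(l, n) = -5 + n (m(l, n) = (-3 + n) - 2 = -5 + n)
E(X) = 1 + X/3 + 2*X**2/3 (E(X) = 1 + ((X**2 + X*X) + X)/3 = 1 + ((X**2 + X**2) + X)/3 = 1 + (2*X**2 + X)/3 = 1 + (X + 2*X**2)/3 = 1 + (X/3 + 2*X**2/3) = 1 + X/3 + 2*X**2/3)
A = 18 (A = (3 - 1) + (1 + (-5 + 0)/3 + 2*(-5 + 0)**2/3) = 2 + (1 + (1/3)*(-5) + (2/3)*(-5)**2) = 2 + (1 - 5/3 + (2/3)*25) = 2 + (1 - 5/3 + 50/3) = 2 + 16 = 18)
12 + A*(-5) = 12 + 18*(-5) = 12 - 90 = -78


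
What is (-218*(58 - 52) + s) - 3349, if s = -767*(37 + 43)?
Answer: -66017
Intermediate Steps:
s = -61360 (s = -767*80 = -61360)
(-218*(58 - 52) + s) - 3349 = (-218*(58 - 52) - 61360) - 3349 = (-218*6 - 61360) - 3349 = (-1308 - 61360) - 3349 = -62668 - 3349 = -66017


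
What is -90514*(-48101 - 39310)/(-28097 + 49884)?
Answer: 7911919254/21787 ≈ 3.6315e+5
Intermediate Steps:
-90514*(-48101 - 39310)/(-28097 + 49884) = -90514/(21787/(-87411)) = -90514/(21787*(-1/87411)) = -90514/(-21787/87411) = -90514*(-87411/21787) = 7911919254/21787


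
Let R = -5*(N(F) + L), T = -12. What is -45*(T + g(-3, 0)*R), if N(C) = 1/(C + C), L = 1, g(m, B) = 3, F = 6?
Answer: 5085/4 ≈ 1271.3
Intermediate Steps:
N(C) = 1/(2*C)
R = -65/12 (R = -5*((1/2)/6 + 1) = -5*((1/2)*(1/6) + 1) = -5*(1/12 + 1) = -5*13/12 = -65/12 ≈ -5.4167)
-45*(T + g(-3, 0)*R) = -45*(-12 + 3*(-65/12)) = -45*(-12 - 65/4) = -45*(-113/4) = 5085/4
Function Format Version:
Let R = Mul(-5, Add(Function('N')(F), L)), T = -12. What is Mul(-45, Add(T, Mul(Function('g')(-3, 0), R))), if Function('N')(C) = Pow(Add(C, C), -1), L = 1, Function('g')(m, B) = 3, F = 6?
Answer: Rational(5085, 4) ≈ 1271.3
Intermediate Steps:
Function('N')(C) = Mul(Rational(1, 2), Pow(C, -1)) (Function('N')(C) = Pow(Mul(2, C), -1) = Mul(Rational(1, 2), Pow(C, -1)))
R = Rational(-65, 12) (R = Mul(-5, Add(Mul(Rational(1, 2), Pow(6, -1)), 1)) = Mul(-5, Add(Mul(Rational(1, 2), Rational(1, 6)), 1)) = Mul(-5, Add(Rational(1, 12), 1)) = Mul(-5, Rational(13, 12)) = Rational(-65, 12) ≈ -5.4167)
Mul(-45, Add(T, Mul(Function('g')(-3, 0), R))) = Mul(-45, Add(-12, Mul(3, Rational(-65, 12)))) = Mul(-45, Add(-12, Rational(-65, 4))) = Mul(-45, Rational(-113, 4)) = Rational(5085, 4)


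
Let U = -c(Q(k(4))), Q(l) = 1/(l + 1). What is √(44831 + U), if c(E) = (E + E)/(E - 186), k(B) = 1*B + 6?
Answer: √187484366865/2045 ≈ 211.73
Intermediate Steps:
k(B) = 6 + B (k(B) = B + 6 = 6 + B)
Q(l) = 1/(1 + l)
c(E) = 2*E/(-186 + E) (c(E) = (2*E)/(-186 + E) = 2*E/(-186 + E))
U = 2/2045 (U = -2/((1 + (6 + 4))*(-186 + 1/(1 + (6 + 4)))) = -2/((1 + 10)*(-186 + 1/(1 + 10))) = -2/(11*(-186 + 1/11)) = -2/(11*(-2045/11)) = -2*(-11)/(11*2045) = -1*(-2/2045) = 2/2045 ≈ 0.00097799)
√(44831 + U) = √(44831 + 2/2045) = √(91679397/2045) = √187484366865/2045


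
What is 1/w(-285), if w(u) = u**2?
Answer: 1/81225 ≈ 1.2311e-5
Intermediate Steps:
1/w(-285) = 1/((-285)**2) = 1/81225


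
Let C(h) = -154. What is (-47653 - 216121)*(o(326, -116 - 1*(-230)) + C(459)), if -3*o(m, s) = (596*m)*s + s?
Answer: 1947559502560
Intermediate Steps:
o(m, s) = -s/3 - 596*m*s/3 (o(m, s) = -((596*m)*s + s)/3 = -(596*m*s + s)/3 = -(s + 596*m*s)/3 = -s/3 - 596*m*s/3)
(-47653 - 216121)*(o(326, -116 - 1*(-230)) + C(459)) = (-47653 - 216121)*(-(-116 - 1*(-230))*(1 + 596*326)/3 - 154) = -263774*(-(-116 + 230)*(1 + 194296)/3 - 154) = -263774*(-⅓*114*194297 - 154) = -263774*(-7383286 - 154) = -263774*(-7383440) = 1947559502560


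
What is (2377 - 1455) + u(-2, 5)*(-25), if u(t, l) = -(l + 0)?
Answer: 1047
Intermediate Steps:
u(t, l) = -l
(2377 - 1455) + u(-2, 5)*(-25) = (2377 - 1455) - 1*5*(-25) = 922 - 5*(-25) = 922 + 125 = 1047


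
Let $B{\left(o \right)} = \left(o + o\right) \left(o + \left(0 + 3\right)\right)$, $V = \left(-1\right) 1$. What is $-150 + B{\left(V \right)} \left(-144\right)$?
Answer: $426$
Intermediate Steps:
$V = -1$
$B{\left(o \right)} = 2 o \left(3 + o\right)$ ($B{\left(o \right)} = 2 o \left(o + 3\right) = 2 o \left(3 + o\right)$)
$-150 + B{\left(V \right)} \left(-144\right) = -150 + 2 \left(-1\right) \left(3 - 1\right) \left(-144\right) = -150 + 2 \left(-1\right) 2 \left(-144\right) = -150 - -576 = -150 + 576 = 426$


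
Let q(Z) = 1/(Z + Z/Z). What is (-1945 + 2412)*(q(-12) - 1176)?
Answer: -6041579/11 ≈ -5.4923e+5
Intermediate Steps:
q(Z) = 1/(1 + Z) (q(Z) = 1/(Z + 1) = 1/(1 + Z))
(-1945 + 2412)*(q(-12) - 1176) = (-1945 + 2412)*(1/(1 - 12) - 1176) = 467*(1/(-11) - 1176) = 467*(-1/11 - 1176) = 467*(-12937/11) = -6041579/11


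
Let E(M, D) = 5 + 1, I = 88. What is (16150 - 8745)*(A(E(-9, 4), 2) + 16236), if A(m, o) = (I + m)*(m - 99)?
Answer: 55493070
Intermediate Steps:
E(M, D) = 6
A(m, o) = (-99 + m)*(88 + m) (A(m, o) = (88 + m)*(m - 99) = (88 + m)*(-99 + m) = (-99 + m)*(88 + m))
(16150 - 8745)*(A(E(-9, 4), 2) + 16236) = (16150 - 8745)*((-8712 + 6**2 - 11*6) + 16236) = 7405*((-8712 + 36 - 66) + 16236) = 7405*(-8742 + 16236) = 7405*7494 = 55493070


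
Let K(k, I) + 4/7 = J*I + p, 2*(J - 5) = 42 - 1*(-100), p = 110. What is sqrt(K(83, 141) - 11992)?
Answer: I*sqrt(57162)/7 ≈ 34.155*I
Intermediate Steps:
J = 76 (J = 5 + (42 - 1*(-100))/2 = 5 + (42 + 100)/2 = 5 + (1/2)*142 = 5 + 71 = 76)
K(k, I) = 766/7 + 76*I (K(k, I) = -4/7 + (76*I + 110) = -4/7 + (110 + 76*I) = 766/7 + 76*I)
sqrt(K(83, 141) - 11992) = sqrt((766/7 + 76*141) - 11992) = sqrt((766/7 + 10716) - 11992) = sqrt(75778/7 - 11992) = sqrt(-8166/7) = I*sqrt(57162)/7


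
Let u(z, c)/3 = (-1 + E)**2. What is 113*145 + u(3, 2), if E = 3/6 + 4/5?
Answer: 1638527/100 ≈ 16385.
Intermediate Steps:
E = 13/10 (E = 3*(1/6) + 4*(1/5) = 1/2 + 4/5 = 13/10 ≈ 1.3000)
u(z, c) = 27/100 (u(z, c) = 3*(-1 + 13/10)**2 = 3*(3/10)**2 = 3*(9/100) = 27/100)
113*145 + u(3, 2) = 113*145 + 27/100 = 16385 + 27/100 = 1638527/100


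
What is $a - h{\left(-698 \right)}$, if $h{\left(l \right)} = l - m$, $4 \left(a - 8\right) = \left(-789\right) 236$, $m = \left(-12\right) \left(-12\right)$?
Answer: $-45701$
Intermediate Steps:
$m = 144$
$a = -46543$ ($a = 8 + \frac{\left(-789\right) 236}{4} = 8 + \frac{1}{4} \left(-186204\right) = 8 - 46551 = -46543$)
$h{\left(l \right)} = -144 + l$ ($h{\left(l \right)} = l - 144 = -144 + l$)
$a - h{\left(-698 \right)} = -46543 - \left(-144 - 698\right) = -46543 - -842 = -46543 + 842 = -45701$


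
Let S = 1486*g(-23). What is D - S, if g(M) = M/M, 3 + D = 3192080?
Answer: 3190591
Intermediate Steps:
D = 3192077 (D = -3 + 3192080 = 3192077)
g(M) = 1
S = 1486 (S = 1486*1 = 1486)
D - S = 3192077 - 1*1486 = 3192077 - 1486 = 3190591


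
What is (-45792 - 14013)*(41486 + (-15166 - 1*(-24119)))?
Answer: -3016504395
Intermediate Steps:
(-45792 - 14013)*(41486 + (-15166 - 1*(-24119))) = -59805*(41486 + (-15166 + 24119)) = -59805*(41486 + 8953) = -59805*50439 = -3016504395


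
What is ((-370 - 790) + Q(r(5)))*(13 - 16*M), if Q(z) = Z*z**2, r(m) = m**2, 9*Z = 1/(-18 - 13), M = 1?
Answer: 324265/93 ≈ 3486.7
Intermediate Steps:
Z = -1/279 (Z = 1/(9*(-18 - 13)) = (1/9)/(-31) = (1/9)*(-1/31) = -1/279 ≈ -0.0035842)
Q(z) = -z**2/279
((-370 - 790) + Q(r(5)))*(13 - 16*M) = ((-370 - 790) - (5**2)**2/279)*(13 - 16*1) = (-1160 - 1/279*25**2)*(13 - 16) = (-1160 - 1/279*625)*(-3) = (-1160 - 625/279)*(-3) = -324265/279*(-3) = 324265/93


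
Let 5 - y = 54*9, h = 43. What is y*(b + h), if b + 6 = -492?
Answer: 218855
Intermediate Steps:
y = -481 (y = 5 - 54*9 = 5 - 1*486 = 5 - 486 = -481)
b = -498 (b = -6 - 492 = -498)
y*(b + h) = -481*(-498 + 43) = -481*(-455) = 218855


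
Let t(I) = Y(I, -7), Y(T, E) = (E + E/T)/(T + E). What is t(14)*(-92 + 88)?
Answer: 30/7 ≈ 4.2857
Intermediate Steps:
Y(T, E) = (E + E/T)/(E + T)
t(I) = -7*(1 + I)/(I*(-7 + I))
t(14)*(-92 + 88) = (7*(-1 - 1*14)/(14*(-7 + 14)))*(-92 + 88) = (7*(1/14)*(-1 - 14)/7)*(-4) = (7*(1/14)*(1/7)*(-15))*(-4) = -15/14*(-4) = 30/7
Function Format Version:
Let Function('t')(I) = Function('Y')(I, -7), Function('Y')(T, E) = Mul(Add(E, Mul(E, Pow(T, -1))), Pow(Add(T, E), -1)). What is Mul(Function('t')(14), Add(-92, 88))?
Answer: Rational(30, 7) ≈ 4.2857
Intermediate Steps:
Function('Y')(T, E) = Mul(Pow(Add(E, T), -1), Add(E, Mul(E, Pow(T, -1)))) (Function('Y')(T, E) = Mul(Add(E, Mul(E, Pow(T, -1))), Pow(Add(E, T), -1)) = Mul(Pow(Add(E, T), -1), Add(E, Mul(E, Pow(T, -1)))))
Function('t')(I) = Mul(-7, Pow(I, -1), Pow(Add(-7, I), -1), Add(1, I))
Mul(Function('t')(14), Add(-92, 88)) = Mul(Mul(7, Pow(14, -1), Pow(Add(-7, 14), -1), Add(-1, Mul(-1, 14))), Add(-92, 88)) = Mul(Mul(7, Rational(1, 14), Pow(7, -1), Add(-1, -14)), -4) = Mul(Mul(7, Rational(1, 14), Rational(1, 7), -15), -4) = Mul(Rational(-15, 14), -4) = Rational(30, 7)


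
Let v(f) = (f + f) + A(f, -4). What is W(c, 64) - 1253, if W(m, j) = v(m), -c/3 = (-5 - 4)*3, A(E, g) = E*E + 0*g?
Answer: 5470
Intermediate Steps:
A(E, g) = E² (A(E, g) = E² + 0 = E²)
c = 81 (c = -3*(-5 - 4)*3 = -(-27)*3 = -3*(-27) = 81)
v(f) = f² + 2*f (v(f) = (f + f) + f² = 2*f + f² = f² + 2*f)
W(m, j) = m*(2 + m)
W(c, 64) - 1253 = 81*(2 + 81) - 1253 = 81*83 - 1253 = 6723 - 1253 = 5470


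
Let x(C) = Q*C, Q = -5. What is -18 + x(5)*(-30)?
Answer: 732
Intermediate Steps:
x(C) = -5*C
-18 + x(5)*(-30) = -18 - 5*5*(-30) = -18 - 25*(-30) = -18 + 750 = 732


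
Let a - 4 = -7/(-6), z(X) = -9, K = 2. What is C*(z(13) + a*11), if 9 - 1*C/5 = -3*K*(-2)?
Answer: -1435/2 ≈ -717.50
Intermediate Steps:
a = 31/6 (a = 4 - 7/(-6) = 4 - 7*(-1/6) = 4 + 7/6 = 31/6 ≈ 5.1667)
C = -15 (C = 45 - 5*(-3*2)*(-2) = 45 - (-30)*(-2) = 45 - 5*12 = 45 - 60 = -15)
C*(z(13) + a*11) = -15*(-9 + (31/6)*11) = -15*(-9 + 341/6) = -15*287/6 = -1435/2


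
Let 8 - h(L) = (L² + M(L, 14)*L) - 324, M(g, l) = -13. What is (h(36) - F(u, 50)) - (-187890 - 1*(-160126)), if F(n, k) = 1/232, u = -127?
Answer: 6326175/232 ≈ 27268.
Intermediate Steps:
h(L) = 332 - L² + 13*L (h(L) = 8 - ((L² - 13*L) - 324) = 8 - (-324 + L² - 13*L) = 8 + (324 - L² + 13*L) = 332 - L² + 13*L)
F(n, k) = 1/232
(h(36) - F(u, 50)) - (-187890 - 1*(-160126)) = ((332 - 1*36² + 13*36) - 1*1/232) - (-187890 - 1*(-160126)) = ((332 - 1*1296 + 468) - 1/232) - (-187890 + 160126) = ((332 - 1296 + 468) - 1/232) - 1*(-27764) = (-496 - 1/232) + 27764 = -115073/232 + 27764 = 6326175/232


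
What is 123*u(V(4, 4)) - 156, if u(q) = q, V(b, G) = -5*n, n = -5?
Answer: 2919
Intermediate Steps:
V(b, G) = 25 (V(b, G) = -5*(-5) = 25)
123*u(V(4, 4)) - 156 = 123*25 - 156 = 3075 - 156 = 2919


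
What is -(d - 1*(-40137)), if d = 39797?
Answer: -79934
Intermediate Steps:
-(d - 1*(-40137)) = -(39797 - 1*(-40137)) = -(39797 + 40137) = -1*79934 = -79934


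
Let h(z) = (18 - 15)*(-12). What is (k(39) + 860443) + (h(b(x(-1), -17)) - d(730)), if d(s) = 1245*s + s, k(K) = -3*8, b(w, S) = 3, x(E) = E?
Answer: -49197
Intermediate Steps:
k(K) = -24
h(z) = -36 (h(z) = 3*(-12) = -36)
d(s) = 1246*s
(k(39) + 860443) + (h(b(x(-1), -17)) - d(730)) = (-24 + 860443) + (-36 - 1246*730) = 860419 + (-36 - 1*909580) = 860419 + (-36 - 909580) = 860419 - 909616 = -49197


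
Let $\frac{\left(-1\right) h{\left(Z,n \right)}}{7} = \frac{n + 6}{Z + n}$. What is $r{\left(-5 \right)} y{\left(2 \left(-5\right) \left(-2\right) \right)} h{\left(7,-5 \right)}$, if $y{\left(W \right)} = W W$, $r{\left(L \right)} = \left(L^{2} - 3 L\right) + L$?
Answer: $-49000$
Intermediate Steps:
$r{\left(L \right)} = L^{2} - 2 L$
$h{\left(Z,n \right)} = - \frac{7 \left(6 + n\right)}{Z + n}$ ($h{\left(Z,n \right)} = - 7 \frac{n + 6}{Z + n} = - 7 \frac{6 + n}{Z + n} = - \frac{7 \left(6 + n\right)}{Z + n}$)
$y{\left(W \right)} = W^{2}$
$r{\left(-5 \right)} y{\left(2 \left(-5\right) \left(-2\right) \right)} h{\left(7,-5 \right)} = - 5 \left(-2 - 5\right) \left(2 \left(-5\right) \left(-2\right)\right)^{2} \frac{7 \left(-6 - -5\right)}{7 - 5} = \left(-5\right) \left(-7\right) \left(\left(-10\right) \left(-2\right)\right)^{2} \frac{7 \left(-6 + 5\right)}{2} = 35 \cdot 20^{2} \cdot 7 \cdot \frac{1}{2} \left(-1\right) = 35 \cdot 400 \left(- \frac{7}{2}\right) = 14000 \left(- \frac{7}{2}\right) = -49000$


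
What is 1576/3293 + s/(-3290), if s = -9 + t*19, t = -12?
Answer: 5965481/10833970 ≈ 0.55063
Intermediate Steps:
s = -237 (s = -9 - 12*19 = -9 - 228 = -237)
1576/3293 + s/(-3290) = 1576/3293 - 237/(-3290) = 1576*(1/3293) - 237*(-1/3290) = 1576/3293 + 237/3290 = 5965481/10833970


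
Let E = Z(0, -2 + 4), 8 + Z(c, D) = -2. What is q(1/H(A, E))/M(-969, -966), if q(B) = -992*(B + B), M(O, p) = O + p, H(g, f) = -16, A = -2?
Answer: -124/1935 ≈ -0.064083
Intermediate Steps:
Z(c, D) = -10 (Z(c, D) = -8 - 2 = -10)
E = -10
q(B) = -1984*B
q(1/H(A, E))/M(-969, -966) = (-1984/(-16))/(-969 - 966) = -1984*(-1/16)/(-1935) = 124*(-1/1935) = -124/1935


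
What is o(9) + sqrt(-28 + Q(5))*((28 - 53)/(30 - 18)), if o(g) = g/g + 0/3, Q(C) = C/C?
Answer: 1 - 25*I*sqrt(3)/4 ≈ 1.0 - 10.825*I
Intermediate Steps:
Q(C) = 1
o(g) = 1 (o(g) = 1 + 0*(1/3) = 1 + 0 = 1)
o(9) + sqrt(-28 + Q(5))*((28 - 53)/(30 - 18)) = 1 + sqrt(-28 + 1)*((28 - 53)/(30 - 18)) = 1 + sqrt(-27)*(-25/12) = 1 + (3*I*sqrt(3))*(-25*1/12) = 1 + (3*I*sqrt(3))*(-25/12) = 1 - 25*I*sqrt(3)/4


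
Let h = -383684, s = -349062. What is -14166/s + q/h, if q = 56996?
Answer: -12295808/113885633 ≈ -0.10797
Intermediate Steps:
-14166/s + q/h = -14166/(-349062) + 56996/(-383684) = -14166*(-1/349062) + 56996*(-1/383684) = 2361/58177 - 14249/95921 = -12295808/113885633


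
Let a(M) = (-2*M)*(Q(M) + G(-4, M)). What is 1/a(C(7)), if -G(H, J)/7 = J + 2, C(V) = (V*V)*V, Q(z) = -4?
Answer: 1/1659434 ≈ 6.0261e-7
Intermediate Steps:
C(V) = V³ (C(V) = V²*V = V³)
G(H, J) = -14 - 7*J (G(H, J) = -7*(J + 2) = -7*(2 + J) = -14 - 7*J)
a(M) = -2*M*(-18 - 7*M) (a(M) = (-2*M)*(-4 + (-14 - 7*M)) = (-2*M)*(-18 - 7*M) = -2*M*(-18 - 7*M))
1/a(C(7)) = 1/(2*7³*(18 + 7*7³)) = 1/(2*343*(18 + 7*343)) = 1/(2*343*(18 + 2401)) = 1/(2*343*2419) = 1/1659434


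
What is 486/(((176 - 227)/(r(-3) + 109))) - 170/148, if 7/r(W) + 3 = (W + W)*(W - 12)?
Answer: -37963945/36482 ≈ -1040.6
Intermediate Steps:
r(W) = 7/(-3 + 2*W*(-12 + W)) (r(W) = 7/(-3 + (W + W)*(W - 12)) = 7/(-3 + (2*W)*(-12 + W)) = 7/(-3 + 2*W*(-12 + W)))
486/(((176 - 227)/(r(-3) + 109))) - 170/148 = 486/(((176 - 227)/(7/(-3 - 24*(-3) + 2*(-3)**2) + 109))) - 170/148 = 486/((-51/(7/(-3 + 72 + 2*9) + 109))) - 170*1/148 = 486/((-51/(7/(-3 + 72 + 18) + 109))) - 85/74 = 486/((-51/(7/87 + 109))) - 85/74 = 486/((-51/9490/87)) - 85/74 = 486/((-51*87/9490)) - 85/74 = 486/(-4437/9490) - 85/74 = 486*(-9490/4437) - 85/74 = -512460/493 - 85/74 = -37963945/36482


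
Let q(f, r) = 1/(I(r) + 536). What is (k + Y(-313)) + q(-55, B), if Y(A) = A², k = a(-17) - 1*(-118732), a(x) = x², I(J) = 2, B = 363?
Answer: 116740621/538 ≈ 2.1699e+5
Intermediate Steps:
k = 119021 (k = (-17)² - 1*(-118732) = 289 + 118732 = 119021)
q(f, r) = 1/538 (q(f, r) = 1/(2 + 536) = 1/538)
(k + Y(-313)) + q(-55, B) = (119021 + (-313)²) + 1/538 = (119021 + 97969) + 1/538 = 216990 + 1/538 = 116740621/538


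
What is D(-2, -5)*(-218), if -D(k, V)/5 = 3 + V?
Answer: -2180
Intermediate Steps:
D(k, V) = -15 - 5*V (D(k, V) = -5*(3 + V) = -15 - 5*V)
D(-2, -5)*(-218) = (-15 - 5*(-5))*(-218) = (-15 + 25)*(-218) = 10*(-218) = -2180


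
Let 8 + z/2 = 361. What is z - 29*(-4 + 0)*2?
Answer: 938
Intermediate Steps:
z = 706 (z = -16 + 2*361 = -16 + 722 = 706)
z - 29*(-4 + 0)*2 = 706 - 29*(-4 + 0)*2 = 706 - 29*(-4*2) = 706 - 29*(-8) = 706 - 1*(-232) = 706 + 232 = 938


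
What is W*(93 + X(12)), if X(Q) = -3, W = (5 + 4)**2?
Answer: 7290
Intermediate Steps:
W = 81 (W = 9**2 = 81)
W*(93 + X(12)) = 81*(93 - 3) = 81*90 = 7290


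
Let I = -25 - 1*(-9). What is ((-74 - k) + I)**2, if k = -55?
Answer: 1225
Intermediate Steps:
I = -16 (I = -25 + 9 = -16)
((-74 - k) + I)**2 = ((-74 - 1*(-55)) - 16)**2 = ((-74 + 55) - 16)**2 = (-19 - 16)**2 = (-35)**2 = 1225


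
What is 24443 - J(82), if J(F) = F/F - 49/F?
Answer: 2004293/82 ≈ 24443.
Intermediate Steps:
J(F) = 1 - 49/F
24443 - J(82) = 24443 - (-49 + 82)/82 = 24443 - 33/82 = 2004293/82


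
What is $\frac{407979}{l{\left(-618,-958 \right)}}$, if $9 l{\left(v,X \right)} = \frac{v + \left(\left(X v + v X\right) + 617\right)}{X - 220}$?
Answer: $- \frac{4325393358}{1184087} \approx -3652.9$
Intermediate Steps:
$l{\left(v,X \right)} = \frac{617 + v + 2 X v}{9 \left(-220 + X\right)}$ ($l{\left(v,X \right)} = \frac{\left(v + \left(\left(X v + v X\right) + 617\right)\right) \frac{1}{X - 220}}{9} = \frac{\left(v + \left(\left(X v + X v\right) + 617\right)\right) \frac{1}{-220 + X}}{9} = \frac{\left(v + \left(2 X v + 617\right)\right) \frac{1}{-220 + X}}{9} = \frac{\left(v + \left(617 + 2 X v\right)\right) \frac{1}{-220 + X}}{9} = \frac{\left(617 + v + 2 X v\right) \frac{1}{-220 + X}}{9} = \frac{\frac{1}{-220 + X} \left(617 + v + 2 X v\right)}{9} = \frac{617 + v + 2 X v}{9 \left(-220 + X\right)}$)
$\frac{407979}{l{\left(-618,-958 \right)}} = \frac{407979}{\frac{1}{9} \frac{1}{-220 - 958} \left(617 - 618 + 2 \left(-958\right) \left(-618\right)\right)} = \frac{407979}{\frac{1}{9} \frac{1}{-1178} \left(617 - 618 + 1184088\right)} = \frac{407979}{\frac{1}{9} \left(- \frac{1}{1178}\right) 1184087} = \frac{407979}{- \frac{1184087}{10602}} = 407979 \left(- \frac{10602}{1184087}\right) = - \frac{4325393358}{1184087}$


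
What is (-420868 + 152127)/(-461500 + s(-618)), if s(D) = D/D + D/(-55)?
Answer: 14780755/25381827 ≈ 0.58234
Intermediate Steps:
s(D) = 1 - D/55 (s(D) = 1 + D*(-1/55) = 1 - D/55)
(-420868 + 152127)/(-461500 + s(-618)) = (-420868 + 152127)/(-461500 + (1 - 1/55*(-618))) = -268741/(-461500 + (1 + 618/55)) = -268741/(-461500 + 673/55) = -268741/(-25381827/55) = -268741*(-55/25381827) = 14780755/25381827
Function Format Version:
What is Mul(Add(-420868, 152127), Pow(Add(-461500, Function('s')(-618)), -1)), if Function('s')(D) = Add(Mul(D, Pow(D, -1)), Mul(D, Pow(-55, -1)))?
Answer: Rational(14780755, 25381827) ≈ 0.58234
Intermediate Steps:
Function('s')(D) = Add(1, Mul(Rational(-1, 55), D)) (Function('s')(D) = Add(1, Mul(D, Rational(-1, 55))) = Add(1, Mul(Rational(-1, 55), D)))
Mul(Add(-420868, 152127), Pow(Add(-461500, Function('s')(-618)), -1)) = Mul(Add(-420868, 152127), Pow(Add(-461500, Add(1, Mul(Rational(-1, 55), -618))), -1)) = Mul(-268741, Pow(Add(-461500, Add(1, Rational(618, 55))), -1)) = Mul(-268741, Pow(Add(-461500, Rational(673, 55)), -1)) = Mul(-268741, Pow(Rational(-25381827, 55), -1)) = Mul(-268741, Rational(-55, 25381827)) = Rational(14780755, 25381827)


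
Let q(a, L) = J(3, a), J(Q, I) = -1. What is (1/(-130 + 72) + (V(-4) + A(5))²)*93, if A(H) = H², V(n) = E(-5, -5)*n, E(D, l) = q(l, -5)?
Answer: 4536261/58 ≈ 78211.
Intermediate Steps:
q(a, L) = -1
E(D, l) = -1
V(n) = -n
(1/(-130 + 72) + (V(-4) + A(5))²)*93 = (1/(-130 + 72) + (-1*(-4) + 5²)²)*93 = (1/(-58) + (4 + 25)²)*93 = (-1/58 + 29²)*93 = (-1/58 + 841)*93 = (48777/58)*93 = 4536261/58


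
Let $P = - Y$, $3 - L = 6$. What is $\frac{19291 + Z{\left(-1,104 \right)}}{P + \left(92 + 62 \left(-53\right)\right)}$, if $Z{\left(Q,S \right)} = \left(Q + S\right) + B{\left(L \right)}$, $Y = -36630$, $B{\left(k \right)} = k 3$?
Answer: $\frac{19385}{33436} \approx 0.57976$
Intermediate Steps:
$L = -3$ ($L = 3 - 6 = -3$)
$B{\left(k \right)} = 3 k$
$P = 36630$ ($P = \left(-1\right) \left(-36630\right) = 36630$)
$Z{\left(Q,S \right)} = -9 + Q + S$ ($Z{\left(Q,S \right)} = \left(Q + S\right) + 3 \left(-3\right) = \left(Q + S\right) - 9 = -9 + Q + S$)
$\frac{19291 + Z{\left(-1,104 \right)}}{P + \left(92 + 62 \left(-53\right)\right)} = \frac{19291 - -94}{36630 + \left(92 + 62 \left(-53\right)\right)} = \frac{19291 + 94}{36630 + \left(92 - 3286\right)} = \frac{19385}{36630 - 3194} = \frac{19385}{33436}$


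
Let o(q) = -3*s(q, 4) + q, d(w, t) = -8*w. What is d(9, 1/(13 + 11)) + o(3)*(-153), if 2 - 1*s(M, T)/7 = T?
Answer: -6957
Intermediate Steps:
s(M, T) = 14 - 7*T
o(q) = 42 + q (o(q) = -3*(14 - 7*4) + q = -3*(14 - 28) + q = -3*(-14) + q = 42 + q)
d(9, 1/(13 + 11)) + o(3)*(-153) = -8*9 + (42 + 3)*(-153) = -72 + 45*(-153) = -72 - 6885 = -6957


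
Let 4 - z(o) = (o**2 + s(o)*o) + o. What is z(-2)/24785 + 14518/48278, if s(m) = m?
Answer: 179866037/598285115 ≈ 0.30064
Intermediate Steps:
z(o) = 4 - o - 2*o**2 (z(o) = 4 - ((o**2 + o*o) + o) = 4 - ((o**2 + o**2) + o) = 4 - (2*o**2 + o) = 4 - (o + 2*o**2) = 4 + (-o - 2*o**2) = 4 - o - 2*o**2)
z(-2)/24785 + 14518/48278 = (4 - 1*(-2) - 2*(-2)**2)/24785 + 14518/48278 = (4 + 2 - 2*4)*(1/24785) + 14518*(1/48278) = (4 + 2 - 8)*(1/24785) + 7259/24139 = -2*1/24785 + 7259/24139 = -2/24785 + 7259/24139 = 179866037/598285115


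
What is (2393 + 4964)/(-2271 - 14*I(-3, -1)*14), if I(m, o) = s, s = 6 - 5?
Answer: -7357/2467 ≈ -2.9822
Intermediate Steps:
s = 1
I(m, o) = 1
(2393 + 4964)/(-2271 - 14*I(-3, -1)*14) = (2393 + 4964)/(-2271 - 14*1*14) = 7357/(-2271 - 14*14) = 7357/(-2271 - 196) = 7357/(-2467) = 7357*(-1/2467) = -7357/2467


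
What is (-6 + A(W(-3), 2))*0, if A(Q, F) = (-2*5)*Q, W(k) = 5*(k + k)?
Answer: 0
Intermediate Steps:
W(k) = 10*k (W(k) = 5*(2*k) = 10*k)
A(Q, F) = -10*Q
(-6 + A(W(-3), 2))*0 = (-6 - 100*(-3))*0 = (-6 - 10*(-30))*0 = (-6 + 300)*0 = 294*0 = 0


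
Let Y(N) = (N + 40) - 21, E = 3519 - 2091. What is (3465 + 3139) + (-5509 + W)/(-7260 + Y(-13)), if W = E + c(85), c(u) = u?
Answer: 2661634/403 ≈ 6604.5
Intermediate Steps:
E = 1428
Y(N) = 19 + N (Y(N) = (40 + N) - 21 = 19 + N)
W = 1513 (W = 1428 + 85 = 1513)
(3465 + 3139) + (-5509 + W)/(-7260 + Y(-13)) = (3465 + 3139) + (-5509 + 1513)/(-7260 + (19 - 13)) = 6604 - 3996/(-7260 + 6) = 6604 - 3996/(-7254) = 6604 - 3996*(-1/7254) = 6604 + 222/403 = 2661634/403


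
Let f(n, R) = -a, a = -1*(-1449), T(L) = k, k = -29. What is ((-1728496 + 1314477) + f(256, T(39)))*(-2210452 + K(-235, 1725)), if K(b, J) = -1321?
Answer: 918920904764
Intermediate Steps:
T(L) = -29
a = 1449
f(n, R) = -1449 (f(n, R) = -1*1449 = -1449)
((-1728496 + 1314477) + f(256, T(39)))*(-2210452 + K(-235, 1725)) = ((-1728496 + 1314477) - 1449)*(-2210452 - 1321) = (-414019 - 1449)*(-2211773) = -415468*(-2211773) = 918920904764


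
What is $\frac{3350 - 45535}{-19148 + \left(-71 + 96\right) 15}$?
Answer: $\frac{42185}{18773} \approx 2.2471$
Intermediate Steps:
$\frac{3350 - 45535}{-19148 + \left(-71 + 96\right) 15} = - \frac{42185}{-19148 + 25 \cdot 15} = - \frac{42185}{-19148 + 375} = - \frac{42185}{-18773} = \left(-42185\right) \left(- \frac{1}{18773}\right) = \frac{42185}{18773}$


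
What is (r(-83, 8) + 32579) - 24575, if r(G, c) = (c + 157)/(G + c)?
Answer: 40009/5 ≈ 8001.8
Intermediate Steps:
r(G, c) = (157 + c)/(G + c)
(r(-83, 8) + 32579) - 24575 = ((157 + 8)/(-83 + 8) + 32579) - 24575 = (165/(-75) + 32579) - 24575 = (-1/75*165 + 32579) - 24575 = (-11/5 + 32579) - 24575 = 162884/5 - 24575 = 40009/5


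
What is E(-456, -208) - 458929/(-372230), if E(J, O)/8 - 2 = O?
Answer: -612976111/372230 ≈ -1646.8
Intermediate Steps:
E(J, O) = 16 + 8*O
E(-456, -208) - 458929/(-372230) = (16 + 8*(-208)) - 458929/(-372230) = (16 - 1664) - 458929*(-1)/372230 = -1648 - 1*(-458929/372230) = -1648 + 458929/372230 = -612976111/372230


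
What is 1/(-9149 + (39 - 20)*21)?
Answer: -1/8750 ≈ -0.00011429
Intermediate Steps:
1/(-9149 + (39 - 20)*21) = 1/(-9149 + 19*21) = 1/(-9149 + 399) = 1/(-8750) = -1/8750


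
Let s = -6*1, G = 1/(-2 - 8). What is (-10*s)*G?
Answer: -6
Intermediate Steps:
G = -1/10 (G = 1/(-10) = -1/10 ≈ -0.10000)
s = -6
(-10*s)*G = -10*(-6)*(-1/10) = 60*(-1/10) = -6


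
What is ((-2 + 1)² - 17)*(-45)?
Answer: 720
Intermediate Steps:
((-2 + 1)² - 17)*(-45) = ((-1)² - 17)*(-45) = (1 - 17)*(-45) = -16*(-45) = 720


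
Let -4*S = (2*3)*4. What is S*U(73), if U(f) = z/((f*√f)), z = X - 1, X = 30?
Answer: -174*√73/5329 ≈ -0.27898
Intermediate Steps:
z = 29 (z = 30 - 1 = 29)
U(f) = 29/f^(3/2) (U(f) = 29/((f*√f)) = 29/(f^(3/2)) = 29/f^(3/2))
S = -6 (S = -2*3*4/4 = -3*4/2 = -¼*24 = -6)
S*U(73) = -174/73^(3/2) = -174*√73/5329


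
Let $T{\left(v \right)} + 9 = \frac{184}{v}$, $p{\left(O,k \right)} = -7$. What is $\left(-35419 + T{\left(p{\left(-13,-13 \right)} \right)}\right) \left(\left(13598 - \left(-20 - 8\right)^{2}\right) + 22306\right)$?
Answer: $- \frac{8716081600}{7} \approx -1.2452 \cdot 10^{9}$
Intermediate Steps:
$T{\left(v \right)} = -9 + \frac{184}{v}$
$\left(-35419 + T{\left(p{\left(-13,-13 \right)} \right)}\right) \left(\left(13598 - \left(-20 - 8\right)^{2}\right) + 22306\right) = \left(-35419 + \left(-9 + \frac{184}{-7}\right)\right) \left(\left(13598 - \left(-20 - 8\right)^{2}\right) + 22306\right) = \left(-35419 + \left(-9 + 184 \left(- \frac{1}{7}\right)\right)\right) \left(\left(13598 - \left(-20 - 8\right)^{2}\right) + 22306\right) = \left(-35419 - \frac{247}{7}\right) \left(\left(13598 - \left(-28\right)^{2}\right) + 22306\right) = \left(-35419 - \frac{247}{7}\right) \left(\left(13598 - 784\right) + 22306\right) = - \frac{248180 \left(\left(13598 - 784\right) + 22306\right)}{7} = - \frac{248180 \left(12814 + 22306\right)}{7} = \left(- \frac{248180}{7}\right) 35120 = - \frac{8716081600}{7}$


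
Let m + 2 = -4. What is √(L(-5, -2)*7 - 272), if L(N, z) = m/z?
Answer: I*√251 ≈ 15.843*I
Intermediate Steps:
m = -6 (m = -2 - 4 = -6)
L(N, z) = -6/z
√(L(-5, -2)*7 - 272) = √(-6/(-2)*7 - 272) = √(-6*(-½)*7 - 272) = √(3*7 - 272) = √(21 - 272) = √(-251) = I*√251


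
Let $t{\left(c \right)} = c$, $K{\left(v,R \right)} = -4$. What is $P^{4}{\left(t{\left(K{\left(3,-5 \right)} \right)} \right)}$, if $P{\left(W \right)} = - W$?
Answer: $256$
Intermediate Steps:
$P^{4}{\left(t{\left(K{\left(3,-5 \right)} \right)} \right)} = \left(\left(-1\right) \left(-4\right)\right)^{4} = 4^{4} = 256$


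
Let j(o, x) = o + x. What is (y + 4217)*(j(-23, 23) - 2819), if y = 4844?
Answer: -25542959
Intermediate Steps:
(y + 4217)*(j(-23, 23) - 2819) = (4844 + 4217)*((-23 + 23) - 2819) = 9061*(0 - 2819) = 9061*(-2819) = -25542959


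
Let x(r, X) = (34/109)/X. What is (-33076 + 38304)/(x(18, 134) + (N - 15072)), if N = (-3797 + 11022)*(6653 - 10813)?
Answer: -38180084/219609038799 ≈ -0.00017385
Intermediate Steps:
x(r, X) = 34/(109*X) (x(r, X) = (34*(1/109))/X = 34/(109*X))
N = -30056000 (N = 7225*(-4160) = -30056000)
(-33076 + 38304)/(x(18, 134) + (N - 15072)) = (-33076 + 38304)/((34/109)/134 + (-30056000 - 15072)) = 5228/((34/109)*(1/134) - 30071072) = 5228/(17/7303 - 30071072) = 5228/(-219609038799/7303) = 5228*(-7303/219609038799) = -38180084/219609038799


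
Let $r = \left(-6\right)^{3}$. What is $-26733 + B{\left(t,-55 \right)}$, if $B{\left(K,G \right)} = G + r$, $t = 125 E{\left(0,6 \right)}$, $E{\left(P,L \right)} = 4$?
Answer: $-27004$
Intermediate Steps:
$t = 500$ ($t = 125 \cdot 4 = 500$)
$r = -216$
$B{\left(K,G \right)} = -216 + G$ ($B{\left(K,G \right)} = G - 216 = -216 + G$)
$-26733 + B{\left(t,-55 \right)} = -26733 - 271 = -27004$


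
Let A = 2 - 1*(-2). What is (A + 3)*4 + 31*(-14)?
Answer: -406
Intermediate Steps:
A = 4 (A = 2 + 2 = 4)
(A + 3)*4 + 31*(-14) = (4 + 3)*4 + 31*(-14) = 7*4 - 434 = 28 - 434 = -406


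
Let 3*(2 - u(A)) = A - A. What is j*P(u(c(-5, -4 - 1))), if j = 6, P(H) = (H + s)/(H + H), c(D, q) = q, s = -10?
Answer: -12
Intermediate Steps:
u(A) = 2 (u(A) = 2 - (A - A)/3 = 2 - ⅓*0 = 2 + 0 = 2)
P(H) = (-10 + H)/(2*H) (P(H) = (H - 10)/(H + H) = (-10 + H)/((2*H)) = (-10 + H)*(1/(2*H)) = (-10 + H)/(2*H))
j*P(u(c(-5, -4 - 1))) = 6*((½)*(-10 + 2)/2) = 6*((½)*(½)*(-8)) = 6*(-2) = -12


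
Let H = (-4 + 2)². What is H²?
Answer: 16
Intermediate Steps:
H = 4 (H = (-2)² = 4)
H² = 4² = 16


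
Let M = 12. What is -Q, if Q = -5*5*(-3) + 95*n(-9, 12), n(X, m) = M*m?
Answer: -13755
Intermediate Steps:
n(X, m) = 12*m
Q = 13755 (Q = -5*5*(-3) + 95*(12*12) = -25*(-3) + 95*144 = 75 + 13680 = 13755)
-Q = -1*13755 = -13755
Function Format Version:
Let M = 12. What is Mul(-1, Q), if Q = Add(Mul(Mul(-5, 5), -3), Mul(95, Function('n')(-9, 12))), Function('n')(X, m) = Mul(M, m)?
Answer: -13755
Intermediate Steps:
Function('n')(X, m) = Mul(12, m)
Q = 13755 (Q = Add(Mul(Mul(-5, 5), -3), Mul(95, Mul(12, 12))) = Add(Mul(-25, -3), Mul(95, 144)) = Add(75, 13680) = 13755)
Mul(-1, Q) = Mul(-1, 13755) = -13755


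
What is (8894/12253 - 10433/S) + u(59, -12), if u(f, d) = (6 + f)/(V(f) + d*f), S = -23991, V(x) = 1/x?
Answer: 13125402484108/12279075131433 ≈ 1.0689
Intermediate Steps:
u(f, d) = (6 + f)/(1/f + d*f)
(8894/12253 - 10433/S) + u(59, -12) = (8894/12253 - 10433/(-23991)) + 59*(6 + 59)/(1 - 12*59**2) = (8894*(1/12253) - 10433*(-1/23991)) + 59*65/(1 - 12*3481) = (8894/12253 + 10433/23991) + 59*65/(1 - 41772) = 341211503/293961723 + 59*65/(-41771) = 341211503/293961723 + 59*(-1/41771)*65 = 341211503/293961723 - 3835/41771 = 13125402484108/12279075131433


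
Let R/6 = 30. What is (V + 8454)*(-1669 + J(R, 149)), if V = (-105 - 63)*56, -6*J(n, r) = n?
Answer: 1620846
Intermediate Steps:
R = 180 (R = 6*30 = 180)
J(n, r) = -n/6
V = -9408 (V = -168*56 = -9408)
(V + 8454)*(-1669 + J(R, 149)) = (-9408 + 8454)*(-1669 - ⅙*180) = -954*(-1669 - 30) = -954*(-1699) = 1620846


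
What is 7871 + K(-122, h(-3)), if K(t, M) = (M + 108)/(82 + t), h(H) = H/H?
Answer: 314731/40 ≈ 7868.3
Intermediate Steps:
h(H) = 1
K(t, M) = (108 + M)/(82 + t)
7871 + K(-122, h(-3)) = 7871 + (108 + 1)/(82 - 122) = 7871 + 109/(-40) = 7871 - 1/40*109 = 7871 - 109/40 = 314731/40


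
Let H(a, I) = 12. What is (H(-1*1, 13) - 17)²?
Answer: 25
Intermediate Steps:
(H(-1*1, 13) - 17)² = (12 - 17)² = (-5)² = 25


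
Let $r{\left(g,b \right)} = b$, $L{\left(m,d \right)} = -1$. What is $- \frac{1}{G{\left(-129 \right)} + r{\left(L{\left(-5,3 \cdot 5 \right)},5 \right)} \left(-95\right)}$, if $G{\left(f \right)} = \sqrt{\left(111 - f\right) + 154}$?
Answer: $\frac{475}{225231} + \frac{\sqrt{394}}{225231} \approx 0.0021971$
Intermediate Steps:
$G{\left(f \right)} = \sqrt{265 - f}$
$- \frac{1}{G{\left(-129 \right)} + r{\left(L{\left(-5,3 \cdot 5 \right)},5 \right)} \left(-95\right)} = - \frac{1}{\sqrt{265 - -129} + 5 \left(-95\right)} = - \frac{1}{\sqrt{265 + 129} - 475} = - \frac{1}{\sqrt{394} - 475} = - \frac{1}{-475 + \sqrt{394}}$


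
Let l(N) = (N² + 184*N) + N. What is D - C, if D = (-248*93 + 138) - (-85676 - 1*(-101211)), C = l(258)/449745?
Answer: -5765918913/149915 ≈ -38461.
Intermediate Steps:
l(N) = N² + 185*N
C = 38098/149915 (C = (258*(185 + 258))/449745 = (258*443)*(1/449745) = 114294*(1/449745) = 38098/149915 ≈ 0.25413)
D = -38461 (D = (-23064 + 138) - (-85676 + 101211) = -22926 - 1*15535 = -22926 - 15535 = -38461)
D - C = -38461 - 1*38098/149915 = -38461 - 38098/149915 = -5765918913/149915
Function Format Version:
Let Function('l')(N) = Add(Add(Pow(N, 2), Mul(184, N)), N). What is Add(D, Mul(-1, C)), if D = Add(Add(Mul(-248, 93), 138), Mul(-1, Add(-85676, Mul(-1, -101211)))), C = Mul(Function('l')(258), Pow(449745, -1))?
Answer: Rational(-5765918913, 149915) ≈ -38461.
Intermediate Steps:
Function('l')(N) = Add(Pow(N, 2), Mul(185, N))
C = Rational(38098, 149915) (C = Mul(Mul(258, Add(185, 258)), Pow(449745, -1)) = Mul(Mul(258, 443), Rational(1, 449745)) = Mul(114294, Rational(1, 449745)) = Rational(38098, 149915) ≈ 0.25413)
D = -38461 (D = Add(Add(-23064, 138), Mul(-1, Add(-85676, 101211))) = Add(-22926, Mul(-1, 15535)) = Add(-22926, -15535) = -38461)
Add(D, Mul(-1, C)) = Add(-38461, Mul(-1, Rational(38098, 149915))) = Add(-38461, Rational(-38098, 149915)) = Rational(-5765918913, 149915)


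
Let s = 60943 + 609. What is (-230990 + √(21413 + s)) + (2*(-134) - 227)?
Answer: -231485 + √82965 ≈ -2.3120e+5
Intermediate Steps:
s = 61552
(-230990 + √(21413 + s)) + (2*(-134) - 227) = (-230990 + √(21413 + 61552)) + (2*(-134) - 227) = (-230990 + √82965) + (-268 - 227) = (-230990 + √82965) - 495 = -231485 + √82965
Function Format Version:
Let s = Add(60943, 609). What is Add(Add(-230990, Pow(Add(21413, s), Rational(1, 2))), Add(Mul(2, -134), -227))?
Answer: Add(-231485, Pow(82965, Rational(1, 2))) ≈ -2.3120e+5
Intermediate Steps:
s = 61552
Add(Add(-230990, Pow(Add(21413, s), Rational(1, 2))), Add(Mul(2, -134), -227)) = Add(Add(-230990, Pow(Add(21413, 61552), Rational(1, 2))), Add(Mul(2, -134), -227)) = Add(Add(-230990, Pow(82965, Rational(1, 2))), Add(-268, -227)) = Add(Add(-230990, Pow(82965, Rational(1, 2))), -495) = Add(-231485, Pow(82965, Rational(1, 2)))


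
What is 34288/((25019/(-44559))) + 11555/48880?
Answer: -14936096166883/244585744 ≈ -61067.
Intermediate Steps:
34288/((25019/(-44559))) + 11555/48880 = 34288/((25019*(-1/44559))) + 11555*(1/48880) = 34288/(-25019/44559) + 2311/9776 = 34288*(-44559/25019) + 2311/9776 = -1527838992/25019 + 2311/9776 = -14936096166883/244585744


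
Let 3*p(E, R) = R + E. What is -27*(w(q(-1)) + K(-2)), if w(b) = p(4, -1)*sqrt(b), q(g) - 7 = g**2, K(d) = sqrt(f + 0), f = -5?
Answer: -54*sqrt(2) - 27*I*sqrt(5) ≈ -76.368 - 60.374*I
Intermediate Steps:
p(E, R) = E/3 + R/3 (p(E, R) = (R + E)/3 = (E + R)/3 = E/3 + R/3)
K(d) = I*sqrt(5) (K(d) = sqrt(-5 + 0) = sqrt(-5) = I*sqrt(5))
q(g) = 7 + g**2
w(b) = sqrt(b) (w(b) = ((1/3)*4 + (1/3)*(-1))*sqrt(b) = (4/3 - 1/3)*sqrt(b) = 1*sqrt(b) = sqrt(b))
-27*(w(q(-1)) + K(-2)) = -27*(sqrt(7 + (-1)**2) + I*sqrt(5)) = -27*(sqrt(7 + 1) + I*sqrt(5)) = -27*(sqrt(8) + I*sqrt(5)) = -27*(2*sqrt(2) + I*sqrt(5)) = -54*sqrt(2) - 27*I*sqrt(5)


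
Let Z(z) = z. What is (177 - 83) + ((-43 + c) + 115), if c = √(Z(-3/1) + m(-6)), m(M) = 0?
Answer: 166 + I*√3 ≈ 166.0 + 1.732*I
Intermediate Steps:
c = I*√3 (c = √(-3/1 + 0) = √(-3*1 + 0) = √(-3 + 0) = √(-3) = I*√3 ≈ 1.732*I)
(177 - 83) + ((-43 + c) + 115) = (177 - 83) + ((-43 + I*√3) + 115) = 94 + (72 + I*√3) = 166 + I*√3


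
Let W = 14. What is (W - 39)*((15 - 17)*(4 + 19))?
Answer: 1150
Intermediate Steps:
(W - 39)*((15 - 17)*(4 + 19)) = (14 - 39)*((15 - 17)*(4 + 19)) = -(-50)*23 = -25*(-46) = 1150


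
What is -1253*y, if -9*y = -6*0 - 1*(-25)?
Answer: 31325/9 ≈ 3480.6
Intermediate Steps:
y = -25/9 (y = -(-6*0 - 1*(-25))/9 = -(0 + 25)/9 = -1/9*25 = -25/9 ≈ -2.7778)
-1253*y = -1253*(-25/9) = 31325/9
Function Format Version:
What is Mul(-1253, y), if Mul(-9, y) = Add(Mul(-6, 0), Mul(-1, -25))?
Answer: Rational(31325, 9) ≈ 3480.6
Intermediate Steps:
y = Rational(-25, 9) (y = Mul(Rational(-1, 9), Add(Mul(-6, 0), Mul(-1, -25))) = Mul(Rational(-1, 9), Add(0, 25)) = Mul(Rational(-1, 9), 25) = Rational(-25, 9) ≈ -2.7778)
Mul(-1253, y) = Mul(-1253, Rational(-25, 9)) = Rational(31325, 9)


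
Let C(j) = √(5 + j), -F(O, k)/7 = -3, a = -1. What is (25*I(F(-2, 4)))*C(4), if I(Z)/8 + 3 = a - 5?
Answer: -5400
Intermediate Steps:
F(O, k) = 21 (F(O, k) = -7*(-3) = 21)
I(Z) = -72 (I(Z) = -24 + 8*(-1 - 5) = -24 + 8*(-6) = -24 - 48 = -72)
(25*I(F(-2, 4)))*C(4) = (25*(-72))*√(5 + 4) = -1800*√9 = -1800*3 = -5400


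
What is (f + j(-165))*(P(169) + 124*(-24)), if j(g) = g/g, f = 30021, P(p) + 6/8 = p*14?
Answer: -36671873/2 ≈ -1.8336e+7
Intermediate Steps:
P(p) = -¾ + 14*p (P(p) = -¾ + p*14 = -¾ + 14*p)
j(g) = 1
(f + j(-165))*(P(169) + 124*(-24)) = (30021 + 1)*((-¾ + 14*169) + 124*(-24)) = 30022*((-¾ + 2366) - 2976) = 30022*(9461/4 - 2976) = 30022*(-2443/4) = -36671873/2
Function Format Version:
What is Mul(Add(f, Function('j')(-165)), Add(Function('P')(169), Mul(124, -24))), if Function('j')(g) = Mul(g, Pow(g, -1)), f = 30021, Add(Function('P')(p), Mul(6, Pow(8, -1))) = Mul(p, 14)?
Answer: Rational(-36671873, 2) ≈ -1.8336e+7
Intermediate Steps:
Function('P')(p) = Add(Rational(-3, 4), Mul(14, p)) (Function('P')(p) = Add(Rational(-3, 4), Mul(p, 14)) = Add(Rational(-3, 4), Mul(14, p)))
Function('j')(g) = 1
Mul(Add(f, Function('j')(-165)), Add(Function('P')(169), Mul(124, -24))) = Mul(Add(30021, 1), Add(Add(Rational(-3, 4), Mul(14, 169)), Mul(124, -24))) = Mul(30022, Add(Add(Rational(-3, 4), 2366), -2976)) = Mul(30022, Add(Rational(9461, 4), -2976)) = Mul(30022, Rational(-2443, 4)) = Rational(-36671873, 2)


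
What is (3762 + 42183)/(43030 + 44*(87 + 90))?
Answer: 45945/50818 ≈ 0.90411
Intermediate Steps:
(3762 + 42183)/(43030 + 44*(87 + 90)) = 45945/(43030 + 44*177) = 45945/(43030 + 7788) = 45945/50818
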